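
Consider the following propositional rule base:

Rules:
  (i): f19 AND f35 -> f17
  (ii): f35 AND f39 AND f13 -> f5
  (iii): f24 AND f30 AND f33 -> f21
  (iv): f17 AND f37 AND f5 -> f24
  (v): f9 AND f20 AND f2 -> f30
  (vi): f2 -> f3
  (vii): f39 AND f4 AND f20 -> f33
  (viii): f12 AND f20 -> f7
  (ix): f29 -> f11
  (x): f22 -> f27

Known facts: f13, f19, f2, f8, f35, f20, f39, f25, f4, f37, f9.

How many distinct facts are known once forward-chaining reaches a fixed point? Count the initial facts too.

Round 1: (i) [f19 AND f35 -> f17]; (ii) [f35 AND f39 AND f13 -> f5]; (v) [f9 AND f20 AND f2 -> f30]; (vi) [f2 -> f3]; (vii) [f39 AND f4 AND f20 -> f33]. Adds f17, f5, f30, f3, f33.
Round 2: (iv) [f17 AND f37 AND f5 -> f24]. Adds f24.
Round 3: (iii) [f24 AND f30 AND f33 -> f21]. Adds f21.
Closure: {f13, f17, f19, f2, f20, f21, f24, f25, f3, f30, f33, f35, f37, f39, f4, f5, f8, f9} — 18 facts.

18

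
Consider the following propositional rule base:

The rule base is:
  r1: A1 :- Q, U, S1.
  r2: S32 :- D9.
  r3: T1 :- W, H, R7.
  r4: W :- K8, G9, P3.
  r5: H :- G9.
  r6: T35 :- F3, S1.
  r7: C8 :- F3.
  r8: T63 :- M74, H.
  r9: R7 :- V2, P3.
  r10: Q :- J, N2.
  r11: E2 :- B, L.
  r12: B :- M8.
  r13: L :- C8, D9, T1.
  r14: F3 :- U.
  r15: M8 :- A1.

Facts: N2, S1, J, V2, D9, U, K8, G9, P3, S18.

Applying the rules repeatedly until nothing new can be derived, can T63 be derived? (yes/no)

Round 1: r2 [S32 :- D9.]; r4 [W :- K8, G9, P3.]; r5 [H :- G9.]; r9 [R7 :- V2, P3.]; r10 [Q :- J, N2.]; r14 [F3 :- U.]. Adds S32, W, H, R7, Q, F3.
Round 2: r1 [A1 :- Q, U, S1.]; r3 [T1 :- W, H, R7.]; r6 [T35 :- F3, S1.]; r7 [C8 :- F3.]. Adds A1, T1, T35, C8.
Round 3: r13 [L :- C8, D9, T1.]; r15 [M8 :- A1.]. Adds L, M8.
Round 4: r12 [B :- M8.]. Adds B.
Round 5: r11 [E2 :- B, L.]. Adds E2.
Fixed point reached. T63 is concluded only by r8; r8 needs M74 (never derived).

no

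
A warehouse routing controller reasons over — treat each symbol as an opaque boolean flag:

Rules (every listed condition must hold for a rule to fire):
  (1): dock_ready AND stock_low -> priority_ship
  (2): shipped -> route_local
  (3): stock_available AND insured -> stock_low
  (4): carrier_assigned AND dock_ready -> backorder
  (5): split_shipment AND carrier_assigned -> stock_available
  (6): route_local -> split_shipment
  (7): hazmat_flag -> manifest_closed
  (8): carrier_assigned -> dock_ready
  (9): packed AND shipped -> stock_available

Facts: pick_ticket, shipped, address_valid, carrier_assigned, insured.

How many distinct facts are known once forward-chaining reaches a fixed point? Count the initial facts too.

12

Round 1 fires (2), (8), giving route_local, dock_ready.
Round 2 fires (4), (6), giving backorder, split_shipment.
Round 3 fires (5), giving stock_available.
Round 4 fires (3), giving stock_low.
Round 5 fires (1), giving priority_ship.
Closure: {address_valid, backorder, carrier_assigned, dock_ready, insured, pick_ticket, priority_ship, route_local, shipped, split_shipment, stock_available, stock_low} — 12 facts.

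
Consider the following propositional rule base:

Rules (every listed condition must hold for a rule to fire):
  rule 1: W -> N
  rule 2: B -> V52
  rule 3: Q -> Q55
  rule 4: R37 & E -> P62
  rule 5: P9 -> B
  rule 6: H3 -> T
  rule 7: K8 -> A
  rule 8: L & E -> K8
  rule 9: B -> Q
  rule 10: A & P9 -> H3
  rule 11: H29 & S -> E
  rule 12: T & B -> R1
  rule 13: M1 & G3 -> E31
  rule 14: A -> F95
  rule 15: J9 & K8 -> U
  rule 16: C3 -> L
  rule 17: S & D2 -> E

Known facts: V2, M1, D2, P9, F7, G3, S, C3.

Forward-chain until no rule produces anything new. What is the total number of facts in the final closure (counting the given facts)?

21

Round 1 fires rule 5, rule 13, rule 16, rule 17, giving B, E31, L, E.
Round 2 fires rule 2, rule 8, rule 9, giving V52, K8, Q.
Round 3 fires rule 3, rule 7, giving Q55, A.
Round 4 fires rule 10, rule 14, giving H3, F95.
Round 5 fires rule 6, giving T.
Round 6 fires rule 12, giving R1.
Closure: {A, B, C3, D2, E, E31, F7, F95, G3, H3, K8, L, M1, P9, Q, Q55, R1, S, T, V2, V52} — 21 facts.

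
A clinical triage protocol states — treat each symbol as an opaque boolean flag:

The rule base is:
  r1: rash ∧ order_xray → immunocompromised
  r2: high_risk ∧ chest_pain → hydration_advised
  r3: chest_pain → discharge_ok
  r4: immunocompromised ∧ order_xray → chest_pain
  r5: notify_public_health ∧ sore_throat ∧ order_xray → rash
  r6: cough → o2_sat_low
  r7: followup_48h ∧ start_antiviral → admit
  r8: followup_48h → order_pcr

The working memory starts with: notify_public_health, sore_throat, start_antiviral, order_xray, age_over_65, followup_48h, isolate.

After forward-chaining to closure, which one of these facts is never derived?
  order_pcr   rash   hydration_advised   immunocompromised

[1] r5 [notify_public_health ∧ sore_throat ∧ order_xray → rash]; r7 [followup_48h ∧ start_antiviral → admit]; r8 [followup_48h → order_pcr]. ⇒ new: rash, admit, order_pcr.
[2] r1 [rash ∧ order_xray → immunocompromised]. ⇒ new: immunocompromised.
[3] r4 [immunocompromised ∧ order_xray → chest_pain]. ⇒ new: chest_pain.
[4] r3 [chest_pain → discharge_ok]. ⇒ new: discharge_ok.
Derived: rash (round 1), immunocompromised (round 2), order_pcr (round 1). hydration_advised never appears in any round.

hydration_advised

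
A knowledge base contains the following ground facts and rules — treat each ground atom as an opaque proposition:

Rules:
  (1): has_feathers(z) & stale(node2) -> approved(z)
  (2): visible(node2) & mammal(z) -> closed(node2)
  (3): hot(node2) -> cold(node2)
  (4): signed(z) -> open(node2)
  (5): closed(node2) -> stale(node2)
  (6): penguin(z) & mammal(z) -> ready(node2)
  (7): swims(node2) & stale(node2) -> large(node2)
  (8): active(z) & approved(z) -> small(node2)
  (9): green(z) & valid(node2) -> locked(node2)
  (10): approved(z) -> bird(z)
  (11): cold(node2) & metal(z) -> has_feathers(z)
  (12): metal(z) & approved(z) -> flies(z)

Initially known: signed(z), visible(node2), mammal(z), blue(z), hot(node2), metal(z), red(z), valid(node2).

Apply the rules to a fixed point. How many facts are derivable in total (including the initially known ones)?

Round 1: (2) [visible(node2) & mammal(z) -> closed(node2)]; (3) [hot(node2) -> cold(node2)]; (4) [signed(z) -> open(node2)]. New: closed(node2), cold(node2), open(node2).
Round 2: (5) [closed(node2) -> stale(node2)]; (11) [cold(node2) & metal(z) -> has_feathers(z)]. New: stale(node2), has_feathers(z).
Round 3: (1) [has_feathers(z) & stale(node2) -> approved(z)]. New: approved(z).
Round 4: (10) [approved(z) -> bird(z)]; (12) [metal(z) & approved(z) -> flies(z)]. New: bird(z), flies(z).
Closure: {approved(z), bird(z), blue(z), closed(node2), cold(node2), flies(z), has_feathers(z), hot(node2), mammal(z), metal(z), open(node2), red(z), signed(z), stale(node2), valid(node2), visible(node2)} — 16 facts.

16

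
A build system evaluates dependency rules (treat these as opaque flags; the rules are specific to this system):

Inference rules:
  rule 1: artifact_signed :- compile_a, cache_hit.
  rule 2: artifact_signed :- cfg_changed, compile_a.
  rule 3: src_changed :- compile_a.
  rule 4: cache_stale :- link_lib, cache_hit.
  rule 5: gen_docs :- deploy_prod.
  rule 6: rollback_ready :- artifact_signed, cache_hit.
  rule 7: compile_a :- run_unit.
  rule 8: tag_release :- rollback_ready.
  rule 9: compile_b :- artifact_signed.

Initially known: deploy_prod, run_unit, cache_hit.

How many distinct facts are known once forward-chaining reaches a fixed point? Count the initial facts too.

10

Round 1: rule 5 [gen_docs :- deploy_prod.]; rule 7 [compile_a :- run_unit.]. New: gen_docs, compile_a.
Round 2: rule 1 [artifact_signed :- compile_a, cache_hit.]; rule 3 [src_changed :- compile_a.]. New: artifact_signed, src_changed.
Round 3: rule 6 [rollback_ready :- artifact_signed, cache_hit.]; rule 9 [compile_b :- artifact_signed.]. New: rollback_ready, compile_b.
Round 4: rule 8 [tag_release :- rollback_ready.]. New: tag_release.
Closure: {artifact_signed, cache_hit, compile_a, compile_b, deploy_prod, gen_docs, rollback_ready, run_unit, src_changed, tag_release} — 10 facts.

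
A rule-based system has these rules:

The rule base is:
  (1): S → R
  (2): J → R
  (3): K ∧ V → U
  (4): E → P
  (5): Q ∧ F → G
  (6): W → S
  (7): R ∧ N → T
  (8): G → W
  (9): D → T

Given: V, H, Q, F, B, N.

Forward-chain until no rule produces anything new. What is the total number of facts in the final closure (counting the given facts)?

[1] (5) [Q ∧ F → G]. ⇒ new: G.
[2] (8) [G → W]. ⇒ new: W.
[3] (6) [W → S]. ⇒ new: S.
[4] (1) [S → R]. ⇒ new: R.
[5] (7) [R ∧ N → T]. ⇒ new: T.
Closure: {B, F, G, H, N, Q, R, S, T, V, W} — 11 facts.

11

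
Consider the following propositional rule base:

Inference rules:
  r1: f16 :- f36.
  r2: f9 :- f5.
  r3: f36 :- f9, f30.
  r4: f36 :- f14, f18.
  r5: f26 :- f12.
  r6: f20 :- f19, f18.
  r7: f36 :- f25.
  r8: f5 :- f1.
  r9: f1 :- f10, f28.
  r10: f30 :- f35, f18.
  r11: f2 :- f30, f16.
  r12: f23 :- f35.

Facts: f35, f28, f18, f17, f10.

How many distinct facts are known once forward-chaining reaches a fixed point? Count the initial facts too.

Round 1: r9 [f1 :- f10, f28.]; r10 [f30 :- f35, f18.]; r12 [f23 :- f35.]. Adds f1, f30, f23.
Round 2: r8 [f5 :- f1.]. Adds f5.
Round 3: r2 [f9 :- f5.]. Adds f9.
Round 4: r3 [f36 :- f9, f30.]. Adds f36.
Round 5: r1 [f16 :- f36.]. Adds f16.
Round 6: r11 [f2 :- f30, f16.]. Adds f2.
Closure: {f1, f10, f16, f17, f18, f2, f23, f28, f30, f35, f36, f5, f9} — 13 facts.

13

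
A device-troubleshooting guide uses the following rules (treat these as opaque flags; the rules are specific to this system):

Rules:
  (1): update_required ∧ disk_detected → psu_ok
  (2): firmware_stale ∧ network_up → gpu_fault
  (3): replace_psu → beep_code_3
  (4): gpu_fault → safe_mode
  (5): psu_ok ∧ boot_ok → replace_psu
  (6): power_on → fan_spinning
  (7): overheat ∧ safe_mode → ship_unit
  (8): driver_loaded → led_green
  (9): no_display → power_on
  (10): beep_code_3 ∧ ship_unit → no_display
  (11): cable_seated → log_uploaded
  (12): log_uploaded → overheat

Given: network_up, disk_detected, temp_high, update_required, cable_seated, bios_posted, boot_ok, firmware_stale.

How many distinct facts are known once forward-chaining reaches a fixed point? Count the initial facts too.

19

Round 1 fires (1), (2), (11), giving psu_ok, gpu_fault, log_uploaded.
Round 2 fires (4), (5), (12), giving safe_mode, replace_psu, overheat.
Round 3 fires (3), (7), giving beep_code_3, ship_unit.
Round 4 fires (10), giving no_display.
Round 5 fires (9), giving power_on.
Round 6 fires (6), giving fan_spinning.
Closure: {beep_code_3, bios_posted, boot_ok, cable_seated, disk_detected, fan_spinning, firmware_stale, gpu_fault, log_uploaded, network_up, no_display, overheat, power_on, psu_ok, replace_psu, safe_mode, ship_unit, temp_high, update_required} — 19 facts.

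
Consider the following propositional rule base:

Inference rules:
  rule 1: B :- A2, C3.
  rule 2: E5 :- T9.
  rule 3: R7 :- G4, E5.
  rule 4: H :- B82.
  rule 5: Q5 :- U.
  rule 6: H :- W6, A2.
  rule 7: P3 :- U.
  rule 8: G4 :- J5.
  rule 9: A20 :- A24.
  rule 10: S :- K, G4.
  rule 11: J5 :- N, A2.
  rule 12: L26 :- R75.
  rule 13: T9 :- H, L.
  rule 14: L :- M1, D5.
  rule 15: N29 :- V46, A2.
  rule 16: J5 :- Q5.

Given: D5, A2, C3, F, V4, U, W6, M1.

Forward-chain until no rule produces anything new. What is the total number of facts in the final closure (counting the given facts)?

Round 1: rule 1 [B :- A2, C3.]; rule 5 [Q5 :- U.]; rule 6 [H :- W6, A2.]; rule 7 [P3 :- U.]; rule 14 [L :- M1, D5.]. Adds B, Q5, H, P3, L.
Round 2: rule 13 [T9 :- H, L.]; rule 16 [J5 :- Q5.]. Adds T9, J5.
Round 3: rule 2 [E5 :- T9.]; rule 8 [G4 :- J5.]. Adds E5, G4.
Round 4: rule 3 [R7 :- G4, E5.]. Adds R7.
Closure: {A2, B, C3, D5, E5, F, G4, H, J5, L, M1, P3, Q5, R7, T9, U, V4, W6} — 18 facts.

18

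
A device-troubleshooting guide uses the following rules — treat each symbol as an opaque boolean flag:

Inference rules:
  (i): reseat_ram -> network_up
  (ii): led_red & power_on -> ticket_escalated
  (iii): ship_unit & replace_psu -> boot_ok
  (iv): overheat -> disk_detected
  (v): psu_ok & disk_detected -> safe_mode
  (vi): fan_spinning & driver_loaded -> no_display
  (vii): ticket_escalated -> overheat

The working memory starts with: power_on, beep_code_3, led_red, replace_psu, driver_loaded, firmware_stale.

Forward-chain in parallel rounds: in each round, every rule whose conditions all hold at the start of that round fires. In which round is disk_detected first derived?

3

[1] (ii) [led_red & power_on -> ticket_escalated]. ⇒ new: ticket_escalated.
[2] (vii) [ticket_escalated -> overheat]. ⇒ new: overheat.
[3] (iv) [overheat -> disk_detected]. ⇒ new: disk_detected.
disk_detected first appears in round 3.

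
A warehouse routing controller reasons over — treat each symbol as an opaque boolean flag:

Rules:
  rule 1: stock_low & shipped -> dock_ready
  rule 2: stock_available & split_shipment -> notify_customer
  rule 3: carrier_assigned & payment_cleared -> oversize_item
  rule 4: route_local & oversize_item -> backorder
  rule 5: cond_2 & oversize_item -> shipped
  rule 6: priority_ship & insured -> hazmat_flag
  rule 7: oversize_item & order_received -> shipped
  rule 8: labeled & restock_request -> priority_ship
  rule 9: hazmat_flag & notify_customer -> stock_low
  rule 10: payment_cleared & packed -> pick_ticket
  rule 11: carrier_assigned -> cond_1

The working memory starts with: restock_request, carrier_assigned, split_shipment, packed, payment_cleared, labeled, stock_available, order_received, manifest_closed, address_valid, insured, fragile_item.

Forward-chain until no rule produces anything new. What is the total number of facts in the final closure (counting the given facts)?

[1] rule 2 [stock_available & split_shipment -> notify_customer]; rule 3 [carrier_assigned & payment_cleared -> oversize_item]; rule 8 [labeled & restock_request -> priority_ship]; rule 10 [payment_cleared & packed -> pick_ticket]; rule 11 [carrier_assigned -> cond_1]. ⇒ new: notify_customer, oversize_item, priority_ship, pick_ticket, cond_1.
[2] rule 6 [priority_ship & insured -> hazmat_flag]; rule 7 [oversize_item & order_received -> shipped]. ⇒ new: hazmat_flag, shipped.
[3] rule 9 [hazmat_flag & notify_customer -> stock_low]. ⇒ new: stock_low.
[4] rule 1 [stock_low & shipped -> dock_ready]. ⇒ new: dock_ready.
Closure: {address_valid, carrier_assigned, cond_1, dock_ready, fragile_item, hazmat_flag, insured, labeled, manifest_closed, notify_customer, order_received, oversize_item, packed, payment_cleared, pick_ticket, priority_ship, restock_request, shipped, split_shipment, stock_available, stock_low} — 21 facts.

21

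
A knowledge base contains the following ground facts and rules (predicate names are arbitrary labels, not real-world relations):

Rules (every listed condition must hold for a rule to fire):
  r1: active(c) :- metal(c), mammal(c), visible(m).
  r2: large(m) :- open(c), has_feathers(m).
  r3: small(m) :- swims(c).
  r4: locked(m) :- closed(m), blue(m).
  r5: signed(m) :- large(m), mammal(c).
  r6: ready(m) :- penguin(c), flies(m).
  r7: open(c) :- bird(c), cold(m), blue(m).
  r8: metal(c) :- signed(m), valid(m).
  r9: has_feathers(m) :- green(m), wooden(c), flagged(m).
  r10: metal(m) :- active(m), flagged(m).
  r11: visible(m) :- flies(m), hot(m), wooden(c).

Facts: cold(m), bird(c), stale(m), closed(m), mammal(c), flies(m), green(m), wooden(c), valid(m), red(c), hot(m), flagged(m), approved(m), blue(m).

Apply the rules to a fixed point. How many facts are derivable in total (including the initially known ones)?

22

Round 1: r4 [locked(m) :- closed(m), blue(m).]; r7 [open(c) :- bird(c), cold(m), blue(m).]; r9 [has_feathers(m) :- green(m), wooden(c), flagged(m).]; r11 [visible(m) :- flies(m), hot(m), wooden(c).]. New: locked(m), open(c), has_feathers(m), visible(m).
Round 2: r2 [large(m) :- open(c), has_feathers(m).]. New: large(m).
Round 3: r5 [signed(m) :- large(m), mammal(c).]. New: signed(m).
Round 4: r8 [metal(c) :- signed(m), valid(m).]. New: metal(c).
Round 5: r1 [active(c) :- metal(c), mammal(c), visible(m).]. New: active(c).
Closure: {active(c), approved(m), bird(c), blue(m), closed(m), cold(m), flagged(m), flies(m), green(m), has_feathers(m), hot(m), large(m), locked(m), mammal(c), metal(c), open(c), red(c), signed(m), stale(m), valid(m), visible(m), wooden(c)} — 22 facts.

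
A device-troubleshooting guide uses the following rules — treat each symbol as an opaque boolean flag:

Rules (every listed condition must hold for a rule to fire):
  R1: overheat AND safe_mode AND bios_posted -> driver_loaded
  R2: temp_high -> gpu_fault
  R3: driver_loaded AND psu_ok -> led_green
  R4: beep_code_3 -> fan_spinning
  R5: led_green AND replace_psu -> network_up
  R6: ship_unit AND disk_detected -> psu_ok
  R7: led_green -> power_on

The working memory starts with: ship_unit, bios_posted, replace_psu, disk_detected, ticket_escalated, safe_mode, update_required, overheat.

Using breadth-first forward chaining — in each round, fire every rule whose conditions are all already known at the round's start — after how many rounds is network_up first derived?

Round 1 — R1, R6, derive driver_loaded, psu_ok.
Round 2 — R3, derive led_green.
Round 3 — R5, R7, derive network_up, power_on.
network_up first appears in round 3.

3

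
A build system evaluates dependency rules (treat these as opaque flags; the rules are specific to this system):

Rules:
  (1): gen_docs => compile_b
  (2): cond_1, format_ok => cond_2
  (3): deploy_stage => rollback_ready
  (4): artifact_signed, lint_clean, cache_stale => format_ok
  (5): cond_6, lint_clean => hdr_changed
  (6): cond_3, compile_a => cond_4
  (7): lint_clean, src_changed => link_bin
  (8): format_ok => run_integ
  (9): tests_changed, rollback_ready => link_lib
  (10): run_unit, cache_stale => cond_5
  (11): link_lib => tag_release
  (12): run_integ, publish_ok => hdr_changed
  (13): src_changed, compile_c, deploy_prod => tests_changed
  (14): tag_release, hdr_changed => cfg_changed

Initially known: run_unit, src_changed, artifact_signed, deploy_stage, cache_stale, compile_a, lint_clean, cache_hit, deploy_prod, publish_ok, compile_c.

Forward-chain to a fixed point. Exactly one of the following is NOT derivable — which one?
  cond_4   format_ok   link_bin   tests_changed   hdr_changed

cond_4

Round 1 fires (3), (4), (7), (10), (13), giving rollback_ready, format_ok, link_bin, cond_5, tests_changed.
Round 2 fires (8), (9), giving run_integ, link_lib.
Round 3 fires (11), (12), giving tag_release, hdr_changed.
Round 4 fires (14), giving cfg_changed.
Derived: hdr_changed (round 3), link_bin (round 1), tests_changed (round 1), format_ok (round 1). cond_4 never appears in any round.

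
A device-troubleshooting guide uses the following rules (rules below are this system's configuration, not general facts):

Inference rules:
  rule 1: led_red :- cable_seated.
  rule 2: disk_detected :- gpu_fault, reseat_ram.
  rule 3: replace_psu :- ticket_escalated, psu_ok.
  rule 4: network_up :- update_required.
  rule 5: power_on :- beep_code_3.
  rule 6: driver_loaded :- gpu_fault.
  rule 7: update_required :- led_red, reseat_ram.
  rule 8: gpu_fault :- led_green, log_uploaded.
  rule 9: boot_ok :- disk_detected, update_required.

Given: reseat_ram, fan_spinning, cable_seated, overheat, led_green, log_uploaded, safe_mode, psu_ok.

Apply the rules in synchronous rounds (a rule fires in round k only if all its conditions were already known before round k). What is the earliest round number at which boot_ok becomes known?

3

Round 1: rule 1 [led_red :- cable_seated.]; rule 8 [gpu_fault :- led_green, log_uploaded.]. New: led_red, gpu_fault.
Round 2: rule 2 [disk_detected :- gpu_fault, reseat_ram.]; rule 6 [driver_loaded :- gpu_fault.]; rule 7 [update_required :- led_red, reseat_ram.]. New: disk_detected, driver_loaded, update_required.
Round 3: rule 4 [network_up :- update_required.]; rule 9 [boot_ok :- disk_detected, update_required.]. New: network_up, boot_ok.
boot_ok first appears in round 3.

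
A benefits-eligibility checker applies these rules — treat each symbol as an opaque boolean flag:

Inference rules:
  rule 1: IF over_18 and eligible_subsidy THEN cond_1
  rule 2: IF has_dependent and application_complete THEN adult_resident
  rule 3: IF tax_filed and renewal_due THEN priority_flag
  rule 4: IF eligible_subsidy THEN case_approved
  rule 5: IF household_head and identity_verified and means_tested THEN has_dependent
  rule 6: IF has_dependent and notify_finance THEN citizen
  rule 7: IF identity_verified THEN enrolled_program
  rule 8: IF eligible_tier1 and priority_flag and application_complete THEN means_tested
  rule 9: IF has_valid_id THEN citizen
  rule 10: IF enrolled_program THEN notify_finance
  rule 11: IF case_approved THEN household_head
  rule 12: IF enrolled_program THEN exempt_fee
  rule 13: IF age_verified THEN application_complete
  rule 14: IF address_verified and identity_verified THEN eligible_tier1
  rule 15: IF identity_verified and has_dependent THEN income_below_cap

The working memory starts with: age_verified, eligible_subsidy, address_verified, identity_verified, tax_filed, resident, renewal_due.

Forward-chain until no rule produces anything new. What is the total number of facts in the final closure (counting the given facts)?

20

[1] rule 3 [IF tax_filed and renewal_due THEN priority_flag]; rule 4 [IF eligible_subsidy THEN case_approved]; rule 7 [IF identity_verified THEN enrolled_program]; rule 13 [IF age_verified THEN application_complete]; rule 14 [IF address_verified and identity_verified THEN eligible_tier1]. ⇒ new: priority_flag, case_approved, enrolled_program, application_complete, eligible_tier1.
[2] rule 8 [IF eligible_tier1 and priority_flag and application_complete THEN means_tested]; rule 10 [IF enrolled_program THEN notify_finance]; rule 11 [IF case_approved THEN household_head]; rule 12 [IF enrolled_program THEN exempt_fee]. ⇒ new: means_tested, notify_finance, household_head, exempt_fee.
[3] rule 5 [IF household_head and identity_verified and means_tested THEN has_dependent]. ⇒ new: has_dependent.
[4] rule 2 [IF has_dependent and application_complete THEN adult_resident]; rule 6 [IF has_dependent and notify_finance THEN citizen]; rule 15 [IF identity_verified and has_dependent THEN income_below_cap]. ⇒ new: adult_resident, citizen, income_below_cap.
Closure: {address_verified, adult_resident, age_verified, application_complete, case_approved, citizen, eligible_subsidy, eligible_tier1, enrolled_program, exempt_fee, has_dependent, household_head, identity_verified, income_below_cap, means_tested, notify_finance, priority_flag, renewal_due, resident, tax_filed} — 20 facts.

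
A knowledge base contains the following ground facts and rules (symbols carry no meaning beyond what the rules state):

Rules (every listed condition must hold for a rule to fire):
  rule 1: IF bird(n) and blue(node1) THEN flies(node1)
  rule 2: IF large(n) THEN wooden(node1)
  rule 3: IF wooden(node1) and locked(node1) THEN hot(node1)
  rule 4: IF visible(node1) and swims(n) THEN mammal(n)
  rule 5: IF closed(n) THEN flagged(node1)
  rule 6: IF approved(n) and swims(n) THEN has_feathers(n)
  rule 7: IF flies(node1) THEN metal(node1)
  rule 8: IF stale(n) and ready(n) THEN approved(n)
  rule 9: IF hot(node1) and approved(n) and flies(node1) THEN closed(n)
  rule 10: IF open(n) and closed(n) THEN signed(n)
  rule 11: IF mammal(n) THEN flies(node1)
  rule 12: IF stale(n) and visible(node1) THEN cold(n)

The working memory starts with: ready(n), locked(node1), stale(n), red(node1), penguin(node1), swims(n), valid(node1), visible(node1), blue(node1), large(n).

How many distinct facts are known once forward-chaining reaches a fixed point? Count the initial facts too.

20

Round 1: rule 2 [IF large(n) THEN wooden(node1)]; rule 4 [IF visible(node1) and swims(n) THEN mammal(n)]; rule 8 [IF stale(n) and ready(n) THEN approved(n)]; rule 12 [IF stale(n) and visible(node1) THEN cold(n)]. Adds wooden(node1), mammal(n), approved(n), cold(n).
Round 2: rule 3 [IF wooden(node1) and locked(node1) THEN hot(node1)]; rule 6 [IF approved(n) and swims(n) THEN has_feathers(n)]; rule 11 [IF mammal(n) THEN flies(node1)]. Adds hot(node1), has_feathers(n), flies(node1).
Round 3: rule 7 [IF flies(node1) THEN metal(node1)]; rule 9 [IF hot(node1) and approved(n) and flies(node1) THEN closed(n)]. Adds metal(node1), closed(n).
Round 4: rule 5 [IF closed(n) THEN flagged(node1)]. Adds flagged(node1).
Closure: {approved(n), blue(node1), closed(n), cold(n), flagged(node1), flies(node1), has_feathers(n), hot(node1), large(n), locked(node1), mammal(n), metal(node1), penguin(node1), ready(n), red(node1), stale(n), swims(n), valid(node1), visible(node1), wooden(node1)} — 20 facts.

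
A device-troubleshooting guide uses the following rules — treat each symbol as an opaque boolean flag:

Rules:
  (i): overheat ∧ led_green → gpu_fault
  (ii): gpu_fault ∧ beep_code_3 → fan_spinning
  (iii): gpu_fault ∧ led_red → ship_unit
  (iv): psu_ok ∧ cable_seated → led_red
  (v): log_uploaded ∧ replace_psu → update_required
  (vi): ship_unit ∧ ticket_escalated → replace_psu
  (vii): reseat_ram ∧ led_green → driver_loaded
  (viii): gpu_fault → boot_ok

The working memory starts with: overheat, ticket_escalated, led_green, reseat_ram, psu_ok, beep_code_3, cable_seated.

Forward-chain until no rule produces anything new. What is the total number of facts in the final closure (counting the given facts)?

14

Round 1 fires (i), (iv), (vii), giving gpu_fault, led_red, driver_loaded.
Round 2 fires (ii), (iii), (viii), giving fan_spinning, ship_unit, boot_ok.
Round 3 fires (vi), giving replace_psu.
Closure: {beep_code_3, boot_ok, cable_seated, driver_loaded, fan_spinning, gpu_fault, led_green, led_red, overheat, psu_ok, replace_psu, reseat_ram, ship_unit, ticket_escalated} — 14 facts.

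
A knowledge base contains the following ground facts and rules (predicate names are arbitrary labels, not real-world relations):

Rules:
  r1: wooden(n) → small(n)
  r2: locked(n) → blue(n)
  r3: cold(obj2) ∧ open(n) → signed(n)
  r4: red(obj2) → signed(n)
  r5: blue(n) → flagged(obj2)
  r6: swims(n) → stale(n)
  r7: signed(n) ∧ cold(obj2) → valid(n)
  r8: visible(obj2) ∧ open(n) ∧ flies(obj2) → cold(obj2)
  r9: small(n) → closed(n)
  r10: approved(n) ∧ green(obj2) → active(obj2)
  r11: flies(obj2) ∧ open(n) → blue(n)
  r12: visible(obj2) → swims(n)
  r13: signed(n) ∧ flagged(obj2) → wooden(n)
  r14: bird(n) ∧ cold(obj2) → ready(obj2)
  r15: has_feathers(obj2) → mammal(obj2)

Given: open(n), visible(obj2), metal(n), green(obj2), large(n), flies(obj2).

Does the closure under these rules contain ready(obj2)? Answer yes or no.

Round 1 — r8, r11, r12, derive cold(obj2), blue(n), swims(n).
Round 2 — r3, r5, r6, derive signed(n), flagged(obj2), stale(n).
Round 3 — r7, r13, derive valid(n), wooden(n).
Round 4 — r1, derive small(n).
Round 5 — r9, derive closed(n).
Fixed point reached. ready(obj2) is concluded only by r14; r14 needs bird(n) (never derived).

no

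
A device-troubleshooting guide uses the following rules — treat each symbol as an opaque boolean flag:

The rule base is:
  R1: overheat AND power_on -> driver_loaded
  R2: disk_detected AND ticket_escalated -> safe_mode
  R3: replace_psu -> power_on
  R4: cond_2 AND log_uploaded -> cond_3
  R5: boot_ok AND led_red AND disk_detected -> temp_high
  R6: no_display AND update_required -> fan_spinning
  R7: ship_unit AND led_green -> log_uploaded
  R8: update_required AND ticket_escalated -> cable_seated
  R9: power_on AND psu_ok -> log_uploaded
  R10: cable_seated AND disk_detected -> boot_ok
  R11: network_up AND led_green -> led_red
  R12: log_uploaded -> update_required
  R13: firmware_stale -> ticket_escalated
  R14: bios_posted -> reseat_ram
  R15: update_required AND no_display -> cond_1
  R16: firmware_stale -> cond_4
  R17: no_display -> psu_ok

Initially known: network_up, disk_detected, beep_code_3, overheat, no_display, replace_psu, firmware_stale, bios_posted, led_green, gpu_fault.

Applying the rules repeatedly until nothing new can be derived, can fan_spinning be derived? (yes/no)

Round 1 fires R3, R11, R13, R14, R16, R17, giving power_on, led_red, ticket_escalated, reseat_ram, cond_4, psu_ok.
Round 2 fires R1, R2, R9, giving driver_loaded, safe_mode, log_uploaded.
Round 3 fires R12, giving update_required.
Round 4 fires R6, R8, R15, giving fan_spinning, cable_seated, cond_1.
Round 5 fires R10, giving boot_ok.
Round 6 fires R5, giving temp_high.
fan_spinning appears in round 4, so it is derivable.

yes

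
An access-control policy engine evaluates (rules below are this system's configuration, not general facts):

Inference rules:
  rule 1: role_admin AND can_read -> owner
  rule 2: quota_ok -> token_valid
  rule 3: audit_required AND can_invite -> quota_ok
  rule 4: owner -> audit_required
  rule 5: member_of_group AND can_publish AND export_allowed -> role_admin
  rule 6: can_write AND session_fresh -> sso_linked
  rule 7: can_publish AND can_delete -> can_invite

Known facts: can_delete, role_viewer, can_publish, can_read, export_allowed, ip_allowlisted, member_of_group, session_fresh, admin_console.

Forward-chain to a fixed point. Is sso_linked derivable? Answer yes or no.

[1] rule 5 [member_of_group AND can_publish AND export_allowed -> role_admin]; rule 7 [can_publish AND can_delete -> can_invite]. ⇒ new: role_admin, can_invite.
[2] rule 1 [role_admin AND can_read -> owner]. ⇒ new: owner.
[3] rule 4 [owner -> audit_required]. ⇒ new: audit_required.
[4] rule 3 [audit_required AND can_invite -> quota_ok]. ⇒ new: quota_ok.
[5] rule 2 [quota_ok -> token_valid]. ⇒ new: token_valid.
Fixed point reached. sso_linked is concluded only by rule 6; rule 6 needs can_write (never derived).

no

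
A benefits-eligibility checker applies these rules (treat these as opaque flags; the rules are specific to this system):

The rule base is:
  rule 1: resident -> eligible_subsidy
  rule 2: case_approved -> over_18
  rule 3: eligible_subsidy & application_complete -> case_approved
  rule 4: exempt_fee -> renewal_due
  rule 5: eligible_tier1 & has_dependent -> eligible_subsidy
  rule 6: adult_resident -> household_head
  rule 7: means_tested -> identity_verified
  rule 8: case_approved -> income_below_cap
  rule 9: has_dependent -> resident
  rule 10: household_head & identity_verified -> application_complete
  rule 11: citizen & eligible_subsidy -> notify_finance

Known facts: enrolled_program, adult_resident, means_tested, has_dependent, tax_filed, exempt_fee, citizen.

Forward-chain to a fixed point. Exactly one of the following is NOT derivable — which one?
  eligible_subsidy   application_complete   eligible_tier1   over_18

[1] rule 4 [exempt_fee -> renewal_due]; rule 6 [adult_resident -> household_head]; rule 7 [means_tested -> identity_verified]; rule 9 [has_dependent -> resident]. ⇒ new: renewal_due, household_head, identity_verified, resident.
[2] rule 1 [resident -> eligible_subsidy]; rule 10 [household_head & identity_verified -> application_complete]. ⇒ new: eligible_subsidy, application_complete.
[3] rule 3 [eligible_subsidy & application_complete -> case_approved]; rule 11 [citizen & eligible_subsidy -> notify_finance]. ⇒ new: case_approved, notify_finance.
[4] rule 2 [case_approved -> over_18]; rule 8 [case_approved -> income_below_cap]. ⇒ new: over_18, income_below_cap.
Derived: over_18 (round 4), eligible_subsidy (round 2), application_complete (round 2). eligible_tier1 never appears in any round.

eligible_tier1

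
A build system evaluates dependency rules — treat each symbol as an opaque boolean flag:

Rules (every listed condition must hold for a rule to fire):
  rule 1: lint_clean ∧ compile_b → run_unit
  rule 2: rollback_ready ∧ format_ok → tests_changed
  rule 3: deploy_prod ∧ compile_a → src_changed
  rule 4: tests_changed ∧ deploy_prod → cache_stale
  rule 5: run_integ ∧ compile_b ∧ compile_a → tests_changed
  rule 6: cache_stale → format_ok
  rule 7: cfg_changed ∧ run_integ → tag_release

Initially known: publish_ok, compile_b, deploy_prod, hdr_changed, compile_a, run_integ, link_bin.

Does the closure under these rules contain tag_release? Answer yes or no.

no

Round 1 — rule 3, rule 5, derive src_changed, tests_changed.
Round 2 — rule 4, derive cache_stale.
Round 3 — rule 6, derive format_ok.
Fixed point reached. tag_release is concluded only by rule 7; rule 7 needs cfg_changed (never derived).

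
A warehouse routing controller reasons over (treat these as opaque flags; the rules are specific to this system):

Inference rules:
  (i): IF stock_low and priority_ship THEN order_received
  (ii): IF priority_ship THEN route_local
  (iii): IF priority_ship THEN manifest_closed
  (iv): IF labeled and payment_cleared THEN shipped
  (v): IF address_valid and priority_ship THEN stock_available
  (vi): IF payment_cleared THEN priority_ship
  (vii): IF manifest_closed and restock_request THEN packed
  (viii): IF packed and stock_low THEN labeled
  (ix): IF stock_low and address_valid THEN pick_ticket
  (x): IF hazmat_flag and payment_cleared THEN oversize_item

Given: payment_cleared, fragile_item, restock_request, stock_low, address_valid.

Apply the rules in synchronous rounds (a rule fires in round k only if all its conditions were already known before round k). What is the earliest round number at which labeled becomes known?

Round 1 fires (vi), (ix), giving priority_ship, pick_ticket.
Round 2 fires (i), (ii), (iii), (v), giving order_received, route_local, manifest_closed, stock_available.
Round 3 fires (vii), giving packed.
Round 4 fires (viii), giving labeled.
labeled first appears in round 4.

4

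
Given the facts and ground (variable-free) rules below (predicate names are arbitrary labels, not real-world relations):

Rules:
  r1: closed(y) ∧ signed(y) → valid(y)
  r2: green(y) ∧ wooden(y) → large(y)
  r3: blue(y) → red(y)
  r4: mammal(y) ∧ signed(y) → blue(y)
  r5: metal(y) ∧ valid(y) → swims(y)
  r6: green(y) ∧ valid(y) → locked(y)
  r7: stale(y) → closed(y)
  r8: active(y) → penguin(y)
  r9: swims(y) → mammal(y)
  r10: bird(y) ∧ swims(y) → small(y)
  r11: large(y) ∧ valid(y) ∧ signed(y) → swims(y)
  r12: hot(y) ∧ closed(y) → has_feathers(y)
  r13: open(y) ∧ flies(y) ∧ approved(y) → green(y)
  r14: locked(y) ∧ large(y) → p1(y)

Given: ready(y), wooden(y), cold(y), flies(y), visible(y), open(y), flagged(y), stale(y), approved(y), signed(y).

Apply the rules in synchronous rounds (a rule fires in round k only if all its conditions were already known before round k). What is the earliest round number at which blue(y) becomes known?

5

Round 1: r7 [stale(y) → closed(y)]; r13 [open(y) ∧ flies(y) ∧ approved(y) → green(y)]. Adds closed(y), green(y).
Round 2: r1 [closed(y) ∧ signed(y) → valid(y)]; r2 [green(y) ∧ wooden(y) → large(y)]. Adds valid(y), large(y).
Round 3: r6 [green(y) ∧ valid(y) → locked(y)]; r11 [large(y) ∧ valid(y) ∧ signed(y) → swims(y)]. Adds locked(y), swims(y).
Round 4: r9 [swims(y) → mammal(y)]; r14 [locked(y) ∧ large(y) → p1(y)]. Adds mammal(y), p1(y).
Round 5: r4 [mammal(y) ∧ signed(y) → blue(y)]. Adds blue(y).
blue(y) first appears in round 5.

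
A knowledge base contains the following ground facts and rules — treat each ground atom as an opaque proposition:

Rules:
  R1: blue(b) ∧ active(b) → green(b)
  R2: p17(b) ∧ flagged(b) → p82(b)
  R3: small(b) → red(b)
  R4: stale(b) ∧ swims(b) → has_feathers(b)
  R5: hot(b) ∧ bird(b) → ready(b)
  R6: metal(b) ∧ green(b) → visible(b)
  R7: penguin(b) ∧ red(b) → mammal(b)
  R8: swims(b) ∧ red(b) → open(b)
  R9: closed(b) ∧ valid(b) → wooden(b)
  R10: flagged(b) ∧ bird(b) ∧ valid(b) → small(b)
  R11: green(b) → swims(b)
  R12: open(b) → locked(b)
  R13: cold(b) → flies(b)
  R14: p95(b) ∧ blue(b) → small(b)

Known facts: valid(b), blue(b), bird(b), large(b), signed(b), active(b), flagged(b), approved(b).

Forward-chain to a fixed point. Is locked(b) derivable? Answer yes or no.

Round 1 fires R1, R10, giving green(b), small(b).
Round 2 fires R3, R11, giving red(b), swims(b).
Round 3 fires R8, giving open(b).
Round 4 fires R12, giving locked(b).
locked(b) appears in round 4, so it is derivable.

yes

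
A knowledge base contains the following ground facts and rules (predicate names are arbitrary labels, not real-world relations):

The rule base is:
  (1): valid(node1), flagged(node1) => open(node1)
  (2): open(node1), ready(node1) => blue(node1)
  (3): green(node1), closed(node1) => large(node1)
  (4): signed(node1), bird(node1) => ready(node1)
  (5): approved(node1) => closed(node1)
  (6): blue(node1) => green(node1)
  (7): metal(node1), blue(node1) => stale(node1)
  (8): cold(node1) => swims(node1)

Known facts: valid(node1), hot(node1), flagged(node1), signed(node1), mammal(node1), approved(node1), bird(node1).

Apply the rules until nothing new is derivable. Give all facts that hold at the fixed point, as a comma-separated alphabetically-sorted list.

[1] (1) [valid(node1), flagged(node1) => open(node1)]; (4) [signed(node1), bird(node1) => ready(node1)]; (5) [approved(node1) => closed(node1)]. ⇒ new: open(node1), ready(node1), closed(node1).
[2] (2) [open(node1), ready(node1) => blue(node1)]. ⇒ new: blue(node1).
[3] (6) [blue(node1) => green(node1)]. ⇒ new: green(node1).
[4] (3) [green(node1), closed(node1) => large(node1)]. ⇒ new: large(node1).

approved(node1), bird(node1), blue(node1), closed(node1), flagged(node1), green(node1), hot(node1), large(node1), mammal(node1), open(node1), ready(node1), signed(node1), valid(node1)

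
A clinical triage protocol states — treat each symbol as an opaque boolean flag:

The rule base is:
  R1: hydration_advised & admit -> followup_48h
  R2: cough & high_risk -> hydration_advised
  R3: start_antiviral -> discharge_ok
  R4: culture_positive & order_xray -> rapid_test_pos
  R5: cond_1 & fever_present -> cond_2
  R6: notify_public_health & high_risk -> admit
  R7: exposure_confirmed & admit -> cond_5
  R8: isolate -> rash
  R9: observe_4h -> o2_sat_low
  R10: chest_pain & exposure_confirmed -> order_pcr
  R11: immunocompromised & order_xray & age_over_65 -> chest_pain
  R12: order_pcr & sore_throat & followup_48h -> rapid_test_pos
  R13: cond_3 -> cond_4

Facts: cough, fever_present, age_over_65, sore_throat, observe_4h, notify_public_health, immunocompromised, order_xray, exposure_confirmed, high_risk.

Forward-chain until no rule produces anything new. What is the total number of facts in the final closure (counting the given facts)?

Round 1 — R2, R6, R9, R11, derive hydration_advised, admit, o2_sat_low, chest_pain.
Round 2 — R1, R7, R10, derive followup_48h, cond_5, order_pcr.
Round 3 — R12, derive rapid_test_pos.
Closure: {admit, age_over_65, chest_pain, cond_5, cough, exposure_confirmed, fever_present, followup_48h, high_risk, hydration_advised, immunocompromised, notify_public_health, o2_sat_low, observe_4h, order_pcr, order_xray, rapid_test_pos, sore_throat} — 18 facts.

18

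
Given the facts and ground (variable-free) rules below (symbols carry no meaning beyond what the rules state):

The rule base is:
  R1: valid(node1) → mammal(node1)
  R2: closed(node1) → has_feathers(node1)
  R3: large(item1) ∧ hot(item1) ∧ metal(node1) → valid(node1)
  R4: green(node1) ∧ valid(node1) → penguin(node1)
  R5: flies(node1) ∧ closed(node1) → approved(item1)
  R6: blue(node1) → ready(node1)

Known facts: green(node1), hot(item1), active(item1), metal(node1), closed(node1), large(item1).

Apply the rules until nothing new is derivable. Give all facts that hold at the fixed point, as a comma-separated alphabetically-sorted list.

active(item1), closed(node1), green(node1), has_feathers(node1), hot(item1), large(item1), mammal(node1), metal(node1), penguin(node1), valid(node1)

Round 1: R2 [closed(node1) → has_feathers(node1)]; R3 [large(item1) ∧ hot(item1) ∧ metal(node1) → valid(node1)]. Adds has_feathers(node1), valid(node1).
Round 2: R1 [valid(node1) → mammal(node1)]; R4 [green(node1) ∧ valid(node1) → penguin(node1)]. Adds mammal(node1), penguin(node1).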